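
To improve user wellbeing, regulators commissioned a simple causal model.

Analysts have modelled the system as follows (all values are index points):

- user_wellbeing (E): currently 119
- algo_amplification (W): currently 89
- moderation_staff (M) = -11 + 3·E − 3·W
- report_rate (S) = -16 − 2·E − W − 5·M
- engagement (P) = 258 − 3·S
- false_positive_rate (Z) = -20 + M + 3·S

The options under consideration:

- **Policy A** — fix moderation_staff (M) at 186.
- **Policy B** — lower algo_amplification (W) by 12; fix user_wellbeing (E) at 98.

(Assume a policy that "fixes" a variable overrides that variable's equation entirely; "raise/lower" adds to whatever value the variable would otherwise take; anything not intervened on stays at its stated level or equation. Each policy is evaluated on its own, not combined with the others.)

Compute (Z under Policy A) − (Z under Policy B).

Policy A (M := 186):
  E = 119
  W = 89
  M = 186
  S = -16 − 2·119 − 89 − 5·186 = -1273
  Z = -20 + 186 + 3·(-1273) = -3653
Policy B (W − 12, E := 98):
  E = 98
  W = 89 − 12 = 77
  M = -11 + 3·98 − 3·77 = 52
  S = -16 − 2·98 − 77 − 5·52 = -549
  Z = -20 + 52 + 3·(-549) = -1615
Z: -3653 − (-1615) = -2038

-2038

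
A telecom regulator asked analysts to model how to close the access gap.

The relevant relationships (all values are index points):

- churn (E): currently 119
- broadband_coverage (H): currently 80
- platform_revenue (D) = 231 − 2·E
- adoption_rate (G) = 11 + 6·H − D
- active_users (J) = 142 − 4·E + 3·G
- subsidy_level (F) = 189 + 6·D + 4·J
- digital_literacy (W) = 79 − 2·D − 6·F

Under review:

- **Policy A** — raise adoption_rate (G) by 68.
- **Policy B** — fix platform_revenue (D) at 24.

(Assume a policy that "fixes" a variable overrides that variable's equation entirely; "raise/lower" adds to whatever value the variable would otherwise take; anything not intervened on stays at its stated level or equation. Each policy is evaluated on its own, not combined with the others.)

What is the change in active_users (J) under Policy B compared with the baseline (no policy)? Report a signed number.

-93

Baseline:
  E = 119
  H = 80
  D = 231 − 2·119 = -7
  G = 11 + 6·80 − (-7) = 498
  J = 142 − 4·119 + 3·498 = 1160
Policy B (D := 24):
  E = 119
  H = 80
  D = 24
  G = 11 + 6·80 − 24 = 467
  J = 142 − 4·119 + 3·467 = 1067
Change in J: 1067 − 1160 = -93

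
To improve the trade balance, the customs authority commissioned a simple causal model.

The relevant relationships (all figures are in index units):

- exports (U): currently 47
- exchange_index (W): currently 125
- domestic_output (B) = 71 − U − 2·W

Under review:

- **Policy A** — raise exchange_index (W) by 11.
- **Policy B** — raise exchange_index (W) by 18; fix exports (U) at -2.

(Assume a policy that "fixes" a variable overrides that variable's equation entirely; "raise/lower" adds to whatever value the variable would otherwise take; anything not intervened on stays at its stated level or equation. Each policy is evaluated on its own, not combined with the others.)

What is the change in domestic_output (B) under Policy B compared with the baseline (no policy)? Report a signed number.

13

Baseline:
  U = 47
  W = 125
  B = 71 − 47 − 2·125 = -226
Policy B (W + 18, U := -2):
  U = -2
  W = 125 + 18 = 143
  B = 71 − (-2) − 2·143 = -213
Change in B: -213 − (-226) = 13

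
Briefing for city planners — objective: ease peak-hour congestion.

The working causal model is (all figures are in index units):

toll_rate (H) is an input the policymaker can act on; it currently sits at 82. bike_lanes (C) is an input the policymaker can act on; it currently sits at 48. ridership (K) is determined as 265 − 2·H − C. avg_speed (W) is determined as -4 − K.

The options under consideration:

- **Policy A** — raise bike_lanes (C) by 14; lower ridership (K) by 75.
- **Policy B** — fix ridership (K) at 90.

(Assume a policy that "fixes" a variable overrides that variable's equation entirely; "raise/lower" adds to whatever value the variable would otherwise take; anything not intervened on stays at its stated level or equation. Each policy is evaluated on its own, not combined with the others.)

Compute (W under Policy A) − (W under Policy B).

126

Policy A (C + 14, K − 75):
  H = 82
  C = 48 + 14 = 62
  K = 265 − 2·82 − 62 (−75 from intervention) = -36
  W = -4 − (-36) = 32
Policy B (K := 90):
  H = 82
  C = 48
  K = 90
  W = -4 − 90 = -94
W: 32 − (-94) = 126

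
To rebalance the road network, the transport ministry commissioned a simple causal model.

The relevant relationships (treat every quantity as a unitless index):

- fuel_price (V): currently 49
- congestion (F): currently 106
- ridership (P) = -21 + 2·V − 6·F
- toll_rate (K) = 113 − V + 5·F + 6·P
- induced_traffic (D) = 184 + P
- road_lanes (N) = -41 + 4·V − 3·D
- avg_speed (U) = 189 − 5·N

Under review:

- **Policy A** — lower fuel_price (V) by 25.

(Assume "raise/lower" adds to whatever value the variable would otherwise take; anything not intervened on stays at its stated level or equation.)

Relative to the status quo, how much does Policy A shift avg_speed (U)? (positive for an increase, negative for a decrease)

Baseline:
  V = 49
  F = 106
  P = -21 + 2·49 − 6·106 = -559
  D = 184 + (-559) = -375
  N = -41 + 4·49 − 3·(-375) = 1280
  U = 189 − 5·1280 = -6211
Policy A (V − 25):
  V = 49 − 25 = 24
  F = 106
  P = -21 + 2·24 − 6·106 = -609
  D = 184 + (-609) = -425
  N = -41 + 4·24 − 3·(-425) = 1330
  U = 189 − 5·1330 = -6461
Change in U: -6461 − (-6211) = -250

-250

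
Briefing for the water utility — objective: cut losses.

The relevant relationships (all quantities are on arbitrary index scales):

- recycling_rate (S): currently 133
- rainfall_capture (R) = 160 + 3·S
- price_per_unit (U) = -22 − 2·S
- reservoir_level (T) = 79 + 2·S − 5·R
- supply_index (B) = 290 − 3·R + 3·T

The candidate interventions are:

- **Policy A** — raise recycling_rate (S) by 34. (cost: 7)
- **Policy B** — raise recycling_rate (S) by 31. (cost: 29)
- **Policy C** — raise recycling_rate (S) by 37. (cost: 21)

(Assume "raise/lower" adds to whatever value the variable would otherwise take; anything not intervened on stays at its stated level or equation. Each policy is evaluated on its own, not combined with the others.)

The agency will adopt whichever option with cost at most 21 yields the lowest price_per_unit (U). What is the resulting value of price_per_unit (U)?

-362

Policy A (S + 34):
  S = 133 + 34 = 167
  U = -22 − 2·167 = -356
Policy C (S + 37):
  S = 133 + 37 = 170
  U = -22 − 2·170 = -362
Comparing — Policy A: U=-356, Policy C: U=-362. Lowest is -362 (Policy C).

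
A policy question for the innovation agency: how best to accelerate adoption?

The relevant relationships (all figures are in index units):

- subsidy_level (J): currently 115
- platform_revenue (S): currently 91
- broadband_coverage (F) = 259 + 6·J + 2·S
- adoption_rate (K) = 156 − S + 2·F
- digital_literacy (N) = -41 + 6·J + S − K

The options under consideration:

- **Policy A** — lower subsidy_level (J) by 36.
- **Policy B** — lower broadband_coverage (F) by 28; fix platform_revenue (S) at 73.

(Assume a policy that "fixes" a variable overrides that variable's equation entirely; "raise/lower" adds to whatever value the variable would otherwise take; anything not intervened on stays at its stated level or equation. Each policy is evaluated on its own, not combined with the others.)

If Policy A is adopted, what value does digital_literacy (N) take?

-1371

Policy A (J − 36):
  J = 115 − 36 = 79
  S = 91
  F = 259 + 6·79 + 2·91 = 915
  K = 156 − 91 + 2·915 = 1895
  N = -41 + 6·79 + 91 − 1895 = -1371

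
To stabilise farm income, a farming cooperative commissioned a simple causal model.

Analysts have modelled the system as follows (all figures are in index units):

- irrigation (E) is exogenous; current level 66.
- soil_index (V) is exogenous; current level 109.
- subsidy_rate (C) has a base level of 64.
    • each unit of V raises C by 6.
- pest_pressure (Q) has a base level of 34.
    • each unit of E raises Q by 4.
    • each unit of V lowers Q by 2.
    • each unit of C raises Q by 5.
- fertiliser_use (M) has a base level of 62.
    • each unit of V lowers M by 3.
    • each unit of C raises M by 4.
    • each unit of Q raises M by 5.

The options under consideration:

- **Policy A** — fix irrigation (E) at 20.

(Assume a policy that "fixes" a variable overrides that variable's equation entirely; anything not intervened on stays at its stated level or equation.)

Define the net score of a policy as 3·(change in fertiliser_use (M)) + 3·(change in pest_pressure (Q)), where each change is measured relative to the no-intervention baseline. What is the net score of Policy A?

Baseline:
  E = 66
  V = 109
  C = 64 + 6·109 = 718
  Q = 34 + 4·66 − 2·109 + 5·718 = 3670
  M = 62 − 3·109 + 4·718 + 5·3670 = 20957
Policy A (E := 20):
  E = 20
  V = 109
  C = 64 + 6·109 = 718
  Q = 34 + 4·20 − 2·109 + 5·718 = 3486
  M = 62 − 3·109 + 4·718 + 5·3486 = 20037
ΔM = 20037 − 20957 = -920; ΔQ = 3486 − 3670 = -184
Score = 3·(-920) + 3·(-184) = -3312

-3312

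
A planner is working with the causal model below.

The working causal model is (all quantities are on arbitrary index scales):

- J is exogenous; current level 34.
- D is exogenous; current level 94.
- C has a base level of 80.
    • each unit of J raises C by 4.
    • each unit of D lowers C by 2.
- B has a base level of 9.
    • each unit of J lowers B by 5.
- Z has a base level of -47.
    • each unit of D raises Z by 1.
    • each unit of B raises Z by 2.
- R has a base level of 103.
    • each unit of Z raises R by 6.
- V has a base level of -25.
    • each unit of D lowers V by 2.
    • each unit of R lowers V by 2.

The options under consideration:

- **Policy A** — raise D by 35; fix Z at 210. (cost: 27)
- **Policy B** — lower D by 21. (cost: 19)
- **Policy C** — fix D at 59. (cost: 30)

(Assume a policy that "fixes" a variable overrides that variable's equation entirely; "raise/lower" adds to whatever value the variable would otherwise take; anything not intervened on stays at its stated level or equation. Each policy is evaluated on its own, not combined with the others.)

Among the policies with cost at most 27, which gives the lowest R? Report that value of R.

-1673

Policy A (D + 35, Z := 210):
  J = 34
  D = 94 + 35 = 129
  B = 9 − 5·34 = -161
  Z = 210
  R = 103 + 6·210 = 1363
Policy B (D − 21):
  J = 34
  D = 94 − 21 = 73
  B = 9 − 5·34 = -161
  Z = -47 + 73 + 2·(-161) = -296
  R = 103 + 6·(-296) = -1673
Comparing — Policy A: R=1363, Policy B: R=-1673. Lowest is -1673 (Policy B).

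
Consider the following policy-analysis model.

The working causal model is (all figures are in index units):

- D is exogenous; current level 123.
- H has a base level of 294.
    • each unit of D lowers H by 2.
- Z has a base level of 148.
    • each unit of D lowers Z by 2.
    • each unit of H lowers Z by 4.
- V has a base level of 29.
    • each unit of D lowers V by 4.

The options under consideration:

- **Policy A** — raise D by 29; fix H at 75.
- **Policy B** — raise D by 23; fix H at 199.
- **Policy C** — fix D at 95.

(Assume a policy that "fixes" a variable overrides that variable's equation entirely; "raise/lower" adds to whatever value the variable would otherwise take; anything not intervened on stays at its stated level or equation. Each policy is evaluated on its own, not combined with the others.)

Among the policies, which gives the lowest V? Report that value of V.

Policy A (D + 29, H := 75):
  D = 123 + 29 = 152
  V = 29 − 4·152 = -579
Policy B (D + 23, H := 199):
  D = 123 + 23 = 146
  V = 29 − 4·146 = -555
Policy C (D := 95):
  D = 95
  V = 29 − 4·95 = -351
Comparing — Policy A: V=-579, Policy B: V=-555, Policy C: V=-351. Lowest is -579 (Policy A).

-579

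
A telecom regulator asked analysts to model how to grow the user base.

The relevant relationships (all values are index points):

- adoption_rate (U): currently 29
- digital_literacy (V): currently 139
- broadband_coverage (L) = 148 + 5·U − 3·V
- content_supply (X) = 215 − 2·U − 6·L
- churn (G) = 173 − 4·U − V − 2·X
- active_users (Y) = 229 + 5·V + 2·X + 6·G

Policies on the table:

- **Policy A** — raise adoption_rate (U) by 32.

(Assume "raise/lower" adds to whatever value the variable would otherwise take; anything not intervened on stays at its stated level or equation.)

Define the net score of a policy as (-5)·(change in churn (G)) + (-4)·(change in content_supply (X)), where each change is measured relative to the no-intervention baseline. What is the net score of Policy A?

-5504

Baseline:
  U = 29
  V = 139
  L = 148 + 5·29 − 3·139 = -124
  X = 215 − 2·29 − 6·(-124) = 901
  G = 173 − 4·29 − 139 − 2·901 = -1884
Policy A (U + 32):
  U = 29 + 32 = 61
  V = 139
  L = 148 + 5·61 − 3·139 = 36
  X = 215 − 2·61 − 6·36 = -123
  G = 173 − 4·61 − 139 − 2·(-123) = 36
ΔG = 36 − (-1884) = 1920; ΔX = -123 − 901 = -1024
Score = (-5)·1920 + (-4)·(-1024) = -5504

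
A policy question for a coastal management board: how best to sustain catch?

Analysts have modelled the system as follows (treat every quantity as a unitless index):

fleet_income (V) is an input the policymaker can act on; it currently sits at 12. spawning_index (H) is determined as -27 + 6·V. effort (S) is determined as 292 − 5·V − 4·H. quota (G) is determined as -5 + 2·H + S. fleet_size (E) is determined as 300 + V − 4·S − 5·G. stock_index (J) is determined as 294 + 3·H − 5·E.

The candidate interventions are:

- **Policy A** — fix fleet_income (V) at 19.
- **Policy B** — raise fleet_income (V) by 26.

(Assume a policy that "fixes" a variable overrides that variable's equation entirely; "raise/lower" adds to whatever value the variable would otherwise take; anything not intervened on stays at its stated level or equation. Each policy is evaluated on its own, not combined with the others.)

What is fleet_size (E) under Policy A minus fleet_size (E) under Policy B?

-3838

Policy A (V := 19):
  V = 19
  H = -27 + 6·19 = 87
  S = 292 − 5·19 − 4·87 = -151
  G = -5 + 2·87 + (-151) = 18
  E = 300 + 19 − 4·(-151) − 5·18 = 833
Policy B (V + 26):
  V = 12 + 26 = 38
  H = -27 + 6·38 = 201
  S = 292 − 5·38 − 4·201 = -702
  G = -5 + 2·201 + (-702) = -305
  E = 300 + 38 − 4·(-702) − 5·(-305) = 4671
E: 833 − 4671 = -3838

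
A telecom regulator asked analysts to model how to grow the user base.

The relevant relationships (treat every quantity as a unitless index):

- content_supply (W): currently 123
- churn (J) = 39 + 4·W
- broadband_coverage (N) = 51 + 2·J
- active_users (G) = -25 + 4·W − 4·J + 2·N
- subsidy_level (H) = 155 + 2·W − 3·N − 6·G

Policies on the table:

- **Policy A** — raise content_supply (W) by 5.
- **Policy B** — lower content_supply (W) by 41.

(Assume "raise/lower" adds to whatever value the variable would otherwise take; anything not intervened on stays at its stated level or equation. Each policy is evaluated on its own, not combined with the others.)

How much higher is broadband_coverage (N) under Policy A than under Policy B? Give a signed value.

368

Policy A (W + 5):
  W = 123 + 5 = 128
  J = 39 + 4·128 = 551
  N = 51 + 2·551 = 1153
Policy B (W − 41):
  W = 123 − 41 = 82
  J = 39 + 4·82 = 367
  N = 51 + 2·367 = 785
N: 1153 − 785 = 368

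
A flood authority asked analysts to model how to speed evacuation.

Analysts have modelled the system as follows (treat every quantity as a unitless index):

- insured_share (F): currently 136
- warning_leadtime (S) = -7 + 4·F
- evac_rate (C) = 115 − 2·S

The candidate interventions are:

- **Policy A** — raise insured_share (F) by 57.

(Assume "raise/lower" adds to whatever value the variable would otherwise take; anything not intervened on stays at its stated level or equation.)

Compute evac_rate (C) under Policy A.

-1415

Policy A (F + 57):
  F = 136 + 57 = 193
  S = -7 + 4·193 = 765
  C = 115 − 2·765 = -1415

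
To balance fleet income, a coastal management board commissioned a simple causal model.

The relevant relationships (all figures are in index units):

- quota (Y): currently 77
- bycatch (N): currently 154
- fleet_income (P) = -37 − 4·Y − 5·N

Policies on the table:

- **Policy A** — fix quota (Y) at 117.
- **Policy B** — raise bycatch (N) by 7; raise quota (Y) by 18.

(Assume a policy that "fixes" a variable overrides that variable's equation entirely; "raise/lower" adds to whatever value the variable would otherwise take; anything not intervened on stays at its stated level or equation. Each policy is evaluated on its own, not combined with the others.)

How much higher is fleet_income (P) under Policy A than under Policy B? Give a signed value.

Policy A (Y := 117):
  Y = 117
  N = 154
  P = -37 − 4·117 − 5·154 = -1275
Policy B (N + 7, Y + 18):
  Y = 77 + 18 = 95
  N = 154 + 7 = 161
  P = -37 − 4·95 − 5·161 = -1222
P: -1275 − (-1222) = -53

-53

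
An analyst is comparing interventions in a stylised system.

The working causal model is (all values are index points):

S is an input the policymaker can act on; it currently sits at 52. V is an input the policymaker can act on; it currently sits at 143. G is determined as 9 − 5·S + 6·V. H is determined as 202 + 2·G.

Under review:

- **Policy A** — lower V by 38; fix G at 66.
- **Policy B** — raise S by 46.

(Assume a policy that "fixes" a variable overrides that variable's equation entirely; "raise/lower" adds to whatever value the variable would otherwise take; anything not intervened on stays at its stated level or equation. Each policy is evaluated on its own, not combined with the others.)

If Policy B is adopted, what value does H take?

956

Policy B (S + 46):
  S = 52 + 46 = 98
  V = 143
  G = 9 − 5·98 + 6·143 = 377
  H = 202 + 2·377 = 956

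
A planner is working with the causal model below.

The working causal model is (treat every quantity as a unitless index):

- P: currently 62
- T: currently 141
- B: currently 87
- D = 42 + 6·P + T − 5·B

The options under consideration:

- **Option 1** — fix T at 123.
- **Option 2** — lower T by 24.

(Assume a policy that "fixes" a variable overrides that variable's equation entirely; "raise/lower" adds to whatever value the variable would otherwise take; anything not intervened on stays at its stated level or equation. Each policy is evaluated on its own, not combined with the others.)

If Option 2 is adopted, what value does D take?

96

Option 2 (T − 24):
  P = 62
  T = 141 − 24 = 117
  B = 87
  D = 42 + 6·62 + 117 − 5·87 = 96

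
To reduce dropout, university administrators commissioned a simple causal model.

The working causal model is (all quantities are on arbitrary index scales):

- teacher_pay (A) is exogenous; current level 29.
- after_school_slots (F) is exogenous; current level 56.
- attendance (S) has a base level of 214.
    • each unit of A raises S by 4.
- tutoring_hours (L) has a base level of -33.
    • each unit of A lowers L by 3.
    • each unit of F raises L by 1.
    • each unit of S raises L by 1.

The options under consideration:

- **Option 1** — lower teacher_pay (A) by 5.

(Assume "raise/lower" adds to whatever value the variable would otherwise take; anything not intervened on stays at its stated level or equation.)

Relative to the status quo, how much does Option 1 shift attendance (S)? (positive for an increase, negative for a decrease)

Baseline:
  A = 29
  S = 214 + 4·29 = 330
Option 1 (A − 5):
  A = 29 − 5 = 24
  S = 214 + 4·24 = 310
Change in S: 310 − 330 = -20

-20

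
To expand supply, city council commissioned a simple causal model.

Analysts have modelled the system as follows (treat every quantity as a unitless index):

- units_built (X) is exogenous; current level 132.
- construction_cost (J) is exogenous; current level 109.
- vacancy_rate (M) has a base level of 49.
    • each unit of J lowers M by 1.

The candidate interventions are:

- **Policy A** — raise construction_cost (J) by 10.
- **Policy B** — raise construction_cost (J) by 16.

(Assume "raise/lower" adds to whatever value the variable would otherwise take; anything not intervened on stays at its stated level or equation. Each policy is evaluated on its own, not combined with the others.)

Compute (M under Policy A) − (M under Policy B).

6

Policy A (J + 10):
  J = 109 + 10 = 119
  M = 49 − 119 = -70
Policy B (J + 16):
  J = 109 + 16 = 125
  M = 49 − 125 = -76
M: -70 − (-76) = 6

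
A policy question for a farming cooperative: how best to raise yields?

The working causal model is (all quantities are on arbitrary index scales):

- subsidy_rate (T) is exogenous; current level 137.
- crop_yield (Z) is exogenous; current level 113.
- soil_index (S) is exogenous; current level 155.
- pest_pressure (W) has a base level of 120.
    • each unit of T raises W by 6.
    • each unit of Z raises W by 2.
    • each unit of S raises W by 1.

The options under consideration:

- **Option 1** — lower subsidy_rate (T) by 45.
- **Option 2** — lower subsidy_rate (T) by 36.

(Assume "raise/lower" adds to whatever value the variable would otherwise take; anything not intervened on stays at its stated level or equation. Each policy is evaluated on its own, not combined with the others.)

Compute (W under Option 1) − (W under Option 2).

-54

Option 1 (T − 45):
  T = 137 − 45 = 92
  Z = 113
  S = 155
  W = 120 + 6·92 + 2·113 + 155 = 1053
Option 2 (T − 36):
  T = 137 − 36 = 101
  Z = 113
  S = 155
  W = 120 + 6·101 + 2·113 + 155 = 1107
W: 1053 − 1107 = -54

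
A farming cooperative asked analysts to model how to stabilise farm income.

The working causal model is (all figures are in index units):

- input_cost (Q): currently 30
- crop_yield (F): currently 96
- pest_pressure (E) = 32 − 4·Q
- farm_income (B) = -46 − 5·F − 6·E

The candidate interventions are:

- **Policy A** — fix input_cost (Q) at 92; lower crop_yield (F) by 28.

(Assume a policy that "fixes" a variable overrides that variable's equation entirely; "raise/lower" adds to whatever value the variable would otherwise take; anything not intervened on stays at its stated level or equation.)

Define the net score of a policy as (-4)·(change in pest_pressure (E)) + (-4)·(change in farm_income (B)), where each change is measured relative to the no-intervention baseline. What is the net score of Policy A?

-5520

Baseline:
  Q = 30
  F = 96
  E = 32 − 4·30 = -88
  B = -46 − 5·96 − 6·(-88) = 2
Policy A (Q := 92, F − 28):
  Q = 92
  F = 96 − 28 = 68
  E = 32 − 4·92 = -336
  B = -46 − 5·68 − 6·(-336) = 1630
ΔE = -336 − (-88) = -248; ΔB = 1630 − 2 = 1628
Score = (-4)·(-248) + (-4)·1628 = -5520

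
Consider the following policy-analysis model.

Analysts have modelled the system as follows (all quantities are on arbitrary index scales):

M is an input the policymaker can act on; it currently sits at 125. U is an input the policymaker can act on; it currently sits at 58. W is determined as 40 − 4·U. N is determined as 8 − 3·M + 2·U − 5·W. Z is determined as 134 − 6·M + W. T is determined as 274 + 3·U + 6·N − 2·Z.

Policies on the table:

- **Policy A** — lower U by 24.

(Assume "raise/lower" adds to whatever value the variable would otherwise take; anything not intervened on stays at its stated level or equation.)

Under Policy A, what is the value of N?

181

Policy A (U − 24):
  M = 125
  U = 58 − 24 = 34
  W = 40 − 4·34 = -96
  N = 8 − 3·125 + 2·34 − 5·(-96) = 181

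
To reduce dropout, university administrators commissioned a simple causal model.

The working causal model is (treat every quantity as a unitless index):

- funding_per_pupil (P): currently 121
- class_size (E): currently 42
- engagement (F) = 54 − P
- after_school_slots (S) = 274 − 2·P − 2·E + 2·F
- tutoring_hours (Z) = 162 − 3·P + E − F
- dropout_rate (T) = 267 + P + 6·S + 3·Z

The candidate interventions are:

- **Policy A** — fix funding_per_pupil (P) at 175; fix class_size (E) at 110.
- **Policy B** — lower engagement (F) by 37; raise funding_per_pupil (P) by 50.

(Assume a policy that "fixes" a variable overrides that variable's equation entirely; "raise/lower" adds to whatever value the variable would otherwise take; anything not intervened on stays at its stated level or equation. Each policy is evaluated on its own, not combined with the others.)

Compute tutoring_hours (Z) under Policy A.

-132

Policy A (P := 175, E := 110):
  P = 175
  E = 110
  F = 54 − 175 = -121
  Z = 162 − 3·175 + 110 − (-121) = -132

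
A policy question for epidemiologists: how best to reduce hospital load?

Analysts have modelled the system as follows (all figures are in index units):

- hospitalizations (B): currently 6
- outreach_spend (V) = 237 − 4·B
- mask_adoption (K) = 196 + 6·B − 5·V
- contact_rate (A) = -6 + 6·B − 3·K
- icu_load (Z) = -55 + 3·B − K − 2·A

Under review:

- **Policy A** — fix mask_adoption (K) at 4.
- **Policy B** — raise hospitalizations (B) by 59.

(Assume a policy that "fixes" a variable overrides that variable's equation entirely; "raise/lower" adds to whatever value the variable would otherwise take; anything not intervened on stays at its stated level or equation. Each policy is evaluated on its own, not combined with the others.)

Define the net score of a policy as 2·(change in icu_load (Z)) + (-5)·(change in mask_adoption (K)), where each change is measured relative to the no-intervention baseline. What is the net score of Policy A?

Baseline:
  B = 6
  V = 237 − 4·6 = 213
  K = 196 + 6·6 − 5·213 = -833
  A = -6 + 6·6 − 3·(-833) = 2529
  Z = -55 + 3·6 − (-833) − 2·2529 = -4262
Policy A (K := 4):
  B = 6
  V = 237 − 4·6 = 213
  K = 4
  A = -6 + 6·6 − 3·4 = 18
  Z = -55 + 3·6 − 4 − 2·18 = -77
ΔZ = -77 − (-4262) = 4185; ΔK = 4 − (-833) = 837
Score = 2·4185 + (-5)·837 = 4185

4185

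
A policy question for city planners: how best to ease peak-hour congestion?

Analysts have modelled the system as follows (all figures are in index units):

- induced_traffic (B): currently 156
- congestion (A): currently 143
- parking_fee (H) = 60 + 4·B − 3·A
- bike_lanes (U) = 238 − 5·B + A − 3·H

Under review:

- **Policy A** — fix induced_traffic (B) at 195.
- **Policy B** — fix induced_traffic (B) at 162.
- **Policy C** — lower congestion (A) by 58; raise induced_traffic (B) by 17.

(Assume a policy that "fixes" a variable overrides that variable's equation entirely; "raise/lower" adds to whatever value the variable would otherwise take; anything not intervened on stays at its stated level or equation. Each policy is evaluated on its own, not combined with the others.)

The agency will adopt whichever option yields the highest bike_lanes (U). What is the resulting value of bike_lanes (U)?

Policy A (B := 195):
  B = 195
  A = 143
  H = 60 + 4·195 − 3·143 = 411
  U = 238 − 5·195 + 143 − 3·411 = -1827
Policy B (B := 162):
  B = 162
  A = 143
  H = 60 + 4·162 − 3·143 = 279
  U = 238 − 5·162 + 143 − 3·279 = -1266
Policy C (A − 58, B + 17):
  B = 156 + 17 = 173
  A = 143 − 58 = 85
  H = 60 + 4·173 − 3·85 = 497
  U = 238 − 5·173 + 85 − 3·497 = -2033
Comparing — Policy A: U=-1827, Policy B: U=-1266, Policy C: U=-2033. Highest is -1266 (Policy B).

-1266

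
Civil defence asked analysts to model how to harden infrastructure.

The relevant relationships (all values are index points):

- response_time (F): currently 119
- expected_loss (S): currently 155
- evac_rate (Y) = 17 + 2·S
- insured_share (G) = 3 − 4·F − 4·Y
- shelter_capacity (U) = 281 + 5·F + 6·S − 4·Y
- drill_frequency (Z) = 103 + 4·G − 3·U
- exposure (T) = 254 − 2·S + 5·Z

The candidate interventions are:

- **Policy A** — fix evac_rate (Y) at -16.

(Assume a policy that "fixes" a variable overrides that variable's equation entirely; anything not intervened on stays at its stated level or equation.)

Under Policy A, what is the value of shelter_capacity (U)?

Policy A (Y := -16):
  F = 119
  S = 155
  Y = -16
  U = 281 + 5·119 + 6·155 − 4·(-16) = 1870

1870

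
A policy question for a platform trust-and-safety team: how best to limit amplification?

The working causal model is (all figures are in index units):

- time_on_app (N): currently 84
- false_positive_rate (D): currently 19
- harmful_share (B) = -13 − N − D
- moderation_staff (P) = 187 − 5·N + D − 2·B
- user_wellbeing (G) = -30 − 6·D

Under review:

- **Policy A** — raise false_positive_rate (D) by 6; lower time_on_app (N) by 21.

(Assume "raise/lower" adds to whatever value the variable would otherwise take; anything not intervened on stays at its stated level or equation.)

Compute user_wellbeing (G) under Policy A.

Policy A (D + 6, N − 21):
  D = 19 + 6 = 25
  G = -30 − 6·25 = -180

-180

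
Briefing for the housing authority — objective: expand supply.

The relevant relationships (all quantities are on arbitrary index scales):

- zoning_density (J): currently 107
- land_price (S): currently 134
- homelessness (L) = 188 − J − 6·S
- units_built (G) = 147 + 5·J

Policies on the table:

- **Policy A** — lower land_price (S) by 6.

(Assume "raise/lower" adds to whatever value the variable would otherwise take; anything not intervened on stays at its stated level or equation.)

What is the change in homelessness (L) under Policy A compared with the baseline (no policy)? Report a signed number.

36

Baseline:
  J = 107
  S = 134
  L = 188 − 107 − 6·134 = -723
Policy A (S − 6):
  J = 107
  S = 134 − 6 = 128
  L = 188 − 107 − 6·128 = -687
Change in L: -687 − (-723) = 36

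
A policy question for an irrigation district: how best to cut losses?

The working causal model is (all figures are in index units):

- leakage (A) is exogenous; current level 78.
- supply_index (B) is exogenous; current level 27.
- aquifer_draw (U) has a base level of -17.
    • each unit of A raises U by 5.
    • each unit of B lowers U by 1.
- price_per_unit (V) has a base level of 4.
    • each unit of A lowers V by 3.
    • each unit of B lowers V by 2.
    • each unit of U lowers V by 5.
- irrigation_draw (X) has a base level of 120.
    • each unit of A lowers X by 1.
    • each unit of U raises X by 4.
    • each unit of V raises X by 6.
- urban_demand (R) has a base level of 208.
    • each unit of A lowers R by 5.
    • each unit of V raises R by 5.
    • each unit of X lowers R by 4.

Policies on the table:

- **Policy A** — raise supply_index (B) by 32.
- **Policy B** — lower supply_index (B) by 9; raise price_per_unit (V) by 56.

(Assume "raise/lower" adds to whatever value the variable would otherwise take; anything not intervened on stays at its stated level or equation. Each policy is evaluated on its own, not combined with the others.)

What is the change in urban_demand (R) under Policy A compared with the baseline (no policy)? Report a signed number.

-1312

Baseline:
  A = 78
  B = 27
  U = -17 + 5·78 − 27 = 346
  V = 4 − 3·78 − 2·27 − 5·346 = -2014
  X = 120 − 78 + 4·346 + 6·(-2014) = -10658
  R = 208 − 5·78 + 5·(-2014) − 4·(-10658) = 32380
Policy A (B + 32):
  A = 78
  B = 27 + 32 = 59
  U = -17 + 5·78 − 59 = 314
  V = 4 − 3·78 − 2·59 − 5·314 = -1918
  X = 120 − 78 + 4·314 + 6·(-1918) = -10210
  R = 208 − 5·78 + 5·(-1918) − 4·(-10210) = 31068
Change in R: 31068 − 32380 = -1312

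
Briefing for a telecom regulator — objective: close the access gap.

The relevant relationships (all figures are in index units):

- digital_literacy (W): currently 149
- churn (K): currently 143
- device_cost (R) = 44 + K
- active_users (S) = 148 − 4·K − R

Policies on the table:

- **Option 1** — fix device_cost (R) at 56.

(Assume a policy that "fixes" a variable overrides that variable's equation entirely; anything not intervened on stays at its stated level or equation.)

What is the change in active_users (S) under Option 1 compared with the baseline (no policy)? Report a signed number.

131

Baseline:
  K = 143
  R = 44 + 143 = 187
  S = 148 − 4·143 − 187 = -611
Option 1 (R := 56):
  K = 143
  R = 56
  S = 148 − 4·143 − 56 = -480
Change in S: -480 − (-611) = 131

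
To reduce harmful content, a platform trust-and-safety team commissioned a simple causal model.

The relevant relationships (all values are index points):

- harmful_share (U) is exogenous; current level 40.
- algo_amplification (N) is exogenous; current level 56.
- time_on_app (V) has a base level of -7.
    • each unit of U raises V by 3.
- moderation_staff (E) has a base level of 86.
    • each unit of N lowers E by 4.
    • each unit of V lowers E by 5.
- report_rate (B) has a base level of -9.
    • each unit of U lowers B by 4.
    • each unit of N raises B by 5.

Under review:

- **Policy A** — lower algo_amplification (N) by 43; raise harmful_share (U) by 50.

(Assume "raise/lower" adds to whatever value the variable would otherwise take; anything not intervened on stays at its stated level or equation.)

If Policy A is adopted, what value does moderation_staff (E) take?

Policy A (N − 43, U + 50):
  U = 40 + 50 = 90
  N = 56 − 43 = 13
  V = -7 + 3·90 = 263
  E = 86 − 4·13 − 5·263 = -1281

-1281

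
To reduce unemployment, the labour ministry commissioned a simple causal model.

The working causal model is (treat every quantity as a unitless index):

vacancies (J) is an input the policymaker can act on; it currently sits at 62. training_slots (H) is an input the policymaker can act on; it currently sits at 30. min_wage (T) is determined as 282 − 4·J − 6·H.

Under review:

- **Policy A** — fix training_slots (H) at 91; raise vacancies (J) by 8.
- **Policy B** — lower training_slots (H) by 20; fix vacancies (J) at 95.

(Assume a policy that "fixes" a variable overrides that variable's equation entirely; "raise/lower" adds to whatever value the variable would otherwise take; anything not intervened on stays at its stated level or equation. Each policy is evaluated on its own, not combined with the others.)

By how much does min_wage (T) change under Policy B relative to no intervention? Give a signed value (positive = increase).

-12

Baseline:
  J = 62
  H = 30
  T = 282 − 4·62 − 6·30 = -146
Policy B (H − 20, J := 95):
  J = 95
  H = 30 − 20 = 10
  T = 282 − 4·95 − 6·10 = -158
Change in T: -158 − (-146) = -12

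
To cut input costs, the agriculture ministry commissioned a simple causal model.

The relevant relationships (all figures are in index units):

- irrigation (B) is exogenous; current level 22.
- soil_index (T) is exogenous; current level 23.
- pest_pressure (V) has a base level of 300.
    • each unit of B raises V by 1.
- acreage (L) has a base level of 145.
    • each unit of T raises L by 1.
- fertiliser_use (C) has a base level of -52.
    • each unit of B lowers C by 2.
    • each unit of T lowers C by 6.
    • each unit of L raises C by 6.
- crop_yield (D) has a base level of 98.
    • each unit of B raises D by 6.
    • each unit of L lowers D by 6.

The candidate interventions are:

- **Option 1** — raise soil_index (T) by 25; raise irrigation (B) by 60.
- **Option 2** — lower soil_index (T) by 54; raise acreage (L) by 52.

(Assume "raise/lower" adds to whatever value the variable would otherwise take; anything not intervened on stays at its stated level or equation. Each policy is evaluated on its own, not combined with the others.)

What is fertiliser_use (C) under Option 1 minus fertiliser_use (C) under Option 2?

-432

Option 1 (T + 25, B + 60):
  B = 22 + 60 = 82
  T = 23 + 25 = 48
  L = 145 + 48 = 193
  C = -52 − 2·82 − 6·48 + 6·193 = 654
Option 2 (T − 54, L + 52):
  B = 22
  T = 23 − 54 = -31
  L = 145 + (-31) (+52 from intervention) = 166
  C = -52 − 2·22 − 6·(-31) + 6·166 = 1086
C: 654 − 1086 = -432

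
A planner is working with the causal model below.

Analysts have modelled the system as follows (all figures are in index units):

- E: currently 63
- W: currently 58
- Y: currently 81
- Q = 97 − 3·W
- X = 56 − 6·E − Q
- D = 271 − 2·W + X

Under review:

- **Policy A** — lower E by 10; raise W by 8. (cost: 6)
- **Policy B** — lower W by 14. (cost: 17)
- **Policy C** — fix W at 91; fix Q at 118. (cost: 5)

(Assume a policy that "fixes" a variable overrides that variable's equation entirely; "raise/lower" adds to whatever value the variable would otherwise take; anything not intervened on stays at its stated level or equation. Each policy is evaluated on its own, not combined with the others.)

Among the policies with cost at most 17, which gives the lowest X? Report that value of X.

Policy A (E − 10, W + 8):
  E = 63 − 10 = 53
  W = 58 + 8 = 66
  Q = 97 − 3·66 = -101
  X = 56 − 6·53 − (-101) = -161
Policy B (W − 14):
  E = 63
  W = 58 − 14 = 44
  Q = 97 − 3·44 = -35
  X = 56 − 6·63 − (-35) = -287
Policy C (W := 91, Q := 118):
  E = 63
  W = 91
  Q = 118
  X = 56 − 6·63 − 118 = -440
Comparing — Policy A: X=-161, Policy B: X=-287, Policy C: X=-440. Lowest is -440 (Policy C).

-440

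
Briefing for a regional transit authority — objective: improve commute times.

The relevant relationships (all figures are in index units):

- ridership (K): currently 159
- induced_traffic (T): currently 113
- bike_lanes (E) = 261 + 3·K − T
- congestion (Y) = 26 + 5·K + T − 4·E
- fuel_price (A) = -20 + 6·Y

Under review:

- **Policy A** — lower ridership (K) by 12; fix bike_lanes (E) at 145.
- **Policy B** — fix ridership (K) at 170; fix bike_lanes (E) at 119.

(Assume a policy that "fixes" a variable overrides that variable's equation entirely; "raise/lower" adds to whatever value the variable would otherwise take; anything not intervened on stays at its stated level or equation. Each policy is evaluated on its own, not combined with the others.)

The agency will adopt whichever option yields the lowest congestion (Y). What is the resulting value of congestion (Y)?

294

Policy A (K − 12, E := 145):
  K = 159 − 12 = 147
  T = 113
  E = 145
  Y = 26 + 5·147 + 113 − 4·145 = 294
Policy B (K := 170, E := 119):
  K = 170
  T = 113
  E = 119
  Y = 26 + 5·170 + 113 − 4·119 = 513
Comparing — Policy A: Y=294, Policy B: Y=513. Lowest is 294 (Policy A).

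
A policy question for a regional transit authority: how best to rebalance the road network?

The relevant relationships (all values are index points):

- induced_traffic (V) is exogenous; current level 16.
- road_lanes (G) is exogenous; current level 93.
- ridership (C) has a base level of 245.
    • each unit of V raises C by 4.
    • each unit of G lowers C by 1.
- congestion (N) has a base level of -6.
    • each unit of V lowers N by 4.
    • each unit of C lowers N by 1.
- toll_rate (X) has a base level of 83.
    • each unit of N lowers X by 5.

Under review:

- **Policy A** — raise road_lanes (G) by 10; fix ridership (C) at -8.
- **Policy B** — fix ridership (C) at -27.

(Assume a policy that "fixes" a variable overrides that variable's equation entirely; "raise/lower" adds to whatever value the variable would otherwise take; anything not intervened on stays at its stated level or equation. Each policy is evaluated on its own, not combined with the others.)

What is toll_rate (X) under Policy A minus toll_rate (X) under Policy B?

95

Policy A (G + 10, C := -8):
  V = 16
  G = 93 + 10 = 103
  C = -8
  N = -6 − 4·16 − (-8) = -62
  X = 83 − 5·(-62) = 393
Policy B (C := -27):
  V = 16
  G = 93
  C = -27
  N = -6 − 4·16 − (-27) = -43
  X = 83 − 5·(-43) = 298
X: 393 − 298 = 95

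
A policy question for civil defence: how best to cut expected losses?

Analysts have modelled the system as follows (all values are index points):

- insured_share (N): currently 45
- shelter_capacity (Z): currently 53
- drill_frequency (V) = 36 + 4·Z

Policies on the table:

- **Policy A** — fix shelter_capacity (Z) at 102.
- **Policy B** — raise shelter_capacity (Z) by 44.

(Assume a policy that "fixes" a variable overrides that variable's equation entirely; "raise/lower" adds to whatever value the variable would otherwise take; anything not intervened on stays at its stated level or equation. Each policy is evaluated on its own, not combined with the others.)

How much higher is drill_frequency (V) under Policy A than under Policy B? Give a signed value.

20

Policy A (Z := 102):
  Z = 102
  V = 36 + 4·102 = 444
Policy B (Z + 44):
  Z = 53 + 44 = 97
  V = 36 + 4·97 = 424
V: 444 − 424 = 20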